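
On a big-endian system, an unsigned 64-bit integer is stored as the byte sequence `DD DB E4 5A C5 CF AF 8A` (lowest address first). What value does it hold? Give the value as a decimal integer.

In big-endian order the high byte comes first in memory.
The bytes are already most-significant first: 0xDDDBE45AC5CFAF8A.
0xDDDBE45AC5CFAF8A = 15986622380798619530.

15986622380798619530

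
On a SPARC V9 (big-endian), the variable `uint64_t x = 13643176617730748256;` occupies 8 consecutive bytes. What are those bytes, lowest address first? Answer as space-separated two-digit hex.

BD 56 4C D9 63 C1 AF 60

13643176617730748256 in hexadecimal, padded to 64 bits, is 0xBD564CD963C1AF60.
Split into bytes (most-significant first): BD 56 4C D9 63 C1 AF 60.
In big-endian order the high byte comes first in memory.
So the memory order matches the most-significant-first order: BD 56 4C D9 63 C1 AF 60.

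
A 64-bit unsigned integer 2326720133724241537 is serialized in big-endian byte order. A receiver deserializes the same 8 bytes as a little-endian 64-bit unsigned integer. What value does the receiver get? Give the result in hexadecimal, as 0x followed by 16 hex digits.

2326720133724241537 in 64-bit hexadecimal is 0x204A2BA25661FE81.
Stored big-endian, the bytes at ascending addresses are 20 4A 2B A2 56 61 FE 81.
Read back as little-endian, the first byte is least significant, giving 0x81FE6156A22B4A20.

0x81FE6156A22B4A20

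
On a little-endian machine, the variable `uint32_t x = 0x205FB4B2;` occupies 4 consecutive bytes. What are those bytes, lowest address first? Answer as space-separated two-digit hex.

B2 B4 5F 20

Split into bytes (most-significant first): 20 5F B4 B2.
In little-endian order the low byte comes first in memory.
So at ascending addresses the bytes are B2 B4 5F 20.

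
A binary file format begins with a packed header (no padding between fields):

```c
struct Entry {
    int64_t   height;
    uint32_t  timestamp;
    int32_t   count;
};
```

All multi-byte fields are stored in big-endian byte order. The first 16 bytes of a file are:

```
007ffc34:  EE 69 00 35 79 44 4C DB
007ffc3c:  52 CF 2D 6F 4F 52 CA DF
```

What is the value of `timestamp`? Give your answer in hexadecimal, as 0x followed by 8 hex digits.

0x52CF2D6F

`timestamp` follows `height` (8 bytes), so it starts at byte offset 8 and occupies 4 bytes.
Bytes at offsets 8..11: 52 CF 2D 6F.
Big-endian: lowest address holds the most-significant byte.
The bytes are already most-significant first: 0x52CF2D6F.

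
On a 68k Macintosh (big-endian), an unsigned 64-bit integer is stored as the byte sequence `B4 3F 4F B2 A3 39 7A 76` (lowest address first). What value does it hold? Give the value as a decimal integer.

Big-endian: lowest address holds the most-significant byte.
The bytes are already most-significant first: 0xB43F4FB2A3397A76.
0xB43F4FB2A3397A76 = 12988187479021025910.

12988187479021025910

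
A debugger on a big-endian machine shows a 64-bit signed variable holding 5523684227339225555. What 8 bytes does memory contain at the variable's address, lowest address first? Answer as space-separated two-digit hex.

4C A8 11 89 FD FB 89 D3

5523684227339225555 in hexadecimal, padded to 64 bits, is 0x4CA81189FDFB89D3.
Split into bytes (most-significant first): 4C A8 11 89 FD FB 89 D3.
Big-endian stores the most-significant byte at the lowest address.
So the memory order matches the most-significant-first order: 4C A8 11 89 FD FB 89 D3.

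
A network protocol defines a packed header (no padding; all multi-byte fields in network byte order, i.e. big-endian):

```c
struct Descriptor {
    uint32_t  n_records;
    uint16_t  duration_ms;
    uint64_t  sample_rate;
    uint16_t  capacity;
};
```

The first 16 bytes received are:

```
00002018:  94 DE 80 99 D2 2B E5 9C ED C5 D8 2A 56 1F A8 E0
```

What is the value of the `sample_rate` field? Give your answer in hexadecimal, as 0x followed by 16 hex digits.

`sample_rate` follows `n_records` (4 B), `duration_ms` (2 B), so it starts at offset 4 + 2 = 6 and occupies 8 bytes.
Bytes at offsets 6..13: E5 9C ED C5 D8 2A 56 1F.
In big-endian order the high byte comes first in memory.
The bytes are already most-significant first: 0xE59CEDC5D82A561F.

0xE59CEDC5D82A561F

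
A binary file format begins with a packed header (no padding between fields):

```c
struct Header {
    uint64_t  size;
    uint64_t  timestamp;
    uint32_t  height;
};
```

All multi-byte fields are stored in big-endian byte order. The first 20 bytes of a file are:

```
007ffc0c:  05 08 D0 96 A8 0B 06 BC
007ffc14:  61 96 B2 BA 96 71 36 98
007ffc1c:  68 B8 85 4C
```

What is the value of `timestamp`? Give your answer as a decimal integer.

7032004382643271320

`timestamp` follows `size` (8 bytes), so it starts at byte offset 8 and occupies 8 bytes.
Bytes at offsets 8..15: 61 96 B2 BA 96 71 36 98.
In big-endian order the high byte comes first in memory.
The bytes are already most-significant first: 0x6196B2BA96713698.
0x6196B2BA96713698 = 7032004382643271320.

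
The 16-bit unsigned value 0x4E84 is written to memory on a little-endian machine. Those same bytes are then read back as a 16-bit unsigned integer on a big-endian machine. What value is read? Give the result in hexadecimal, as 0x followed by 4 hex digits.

0x844E

Stored little-endian, the bytes at ascending addresses are 84 4E.
Read back as big-endian, the last byte is least significant, giving 0x844E.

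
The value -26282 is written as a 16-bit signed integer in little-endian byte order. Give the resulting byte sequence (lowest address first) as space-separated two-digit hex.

Two's complement of -26282 in 16 bits: 26282 = 0x66AA; invert → 0x9955; add 1 → 0x9956.
Split into bytes (most-significant first): 99 56.
Little-endian: lowest address holds the least-significant byte.
So at ascending addresses the bytes are 56 99.

56 99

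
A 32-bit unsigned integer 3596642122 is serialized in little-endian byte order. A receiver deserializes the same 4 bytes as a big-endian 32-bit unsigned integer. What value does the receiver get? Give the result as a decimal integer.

3596642122 in 32-bit hexadecimal is 0xD660674A.
Stored little-endian, the bytes at ascending addresses are 4A 67 60 D6.
Read back as big-endian, the last byte is least significant, giving 0x4A6760D6.
0x4A6760D6 = 1248288982.

1248288982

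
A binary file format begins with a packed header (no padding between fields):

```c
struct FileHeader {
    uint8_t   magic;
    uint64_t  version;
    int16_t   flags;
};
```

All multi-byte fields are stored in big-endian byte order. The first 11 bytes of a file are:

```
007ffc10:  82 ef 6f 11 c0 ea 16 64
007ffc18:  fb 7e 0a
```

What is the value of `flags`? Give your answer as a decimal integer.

32266

`flags` follows `magic` (1 B), `version` (8 B), so it starts at offset 1 + 8 = 9 and occupies 2 bytes.
Bytes at offsets 9..10: 7E 0A.
Big-endian: lowest address holds the most-significant byte.
The bytes are already most-significant first: 0x7E0A.
0x7E0A = 32266.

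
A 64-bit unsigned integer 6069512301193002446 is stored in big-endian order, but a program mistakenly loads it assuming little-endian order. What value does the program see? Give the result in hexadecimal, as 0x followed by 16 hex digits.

0xCEFD78C0473D3B54

6069512301193002446 in 64-bit hexadecimal is 0x543B3D47C078FDCE.
Stored big-endian, the bytes at ascending addresses are 54 3B 3D 47 C0 78 FD CE.
Read back as little-endian, the first byte is least significant, giving 0xCEFD78C0473D3B54.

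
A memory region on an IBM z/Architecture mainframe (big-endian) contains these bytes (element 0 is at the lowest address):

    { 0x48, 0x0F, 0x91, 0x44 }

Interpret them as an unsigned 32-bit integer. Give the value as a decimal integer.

Big-endian: lowest address holds the most-significant byte.
The bytes are already most-significant first: 0x480F9144.
0x480F9144 = 1208979780.

1208979780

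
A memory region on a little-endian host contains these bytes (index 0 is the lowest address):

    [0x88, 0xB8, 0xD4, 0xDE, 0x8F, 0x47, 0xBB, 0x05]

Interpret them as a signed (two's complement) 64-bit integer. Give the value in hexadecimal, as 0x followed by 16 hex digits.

0x05BB478FDED4B888

Little-endian: lowest address holds the least-significant byte.
Reassemble most-significant byte first: 05 BB 47 8F DE D4 B8 88 → 0x05BB478FDED4B888.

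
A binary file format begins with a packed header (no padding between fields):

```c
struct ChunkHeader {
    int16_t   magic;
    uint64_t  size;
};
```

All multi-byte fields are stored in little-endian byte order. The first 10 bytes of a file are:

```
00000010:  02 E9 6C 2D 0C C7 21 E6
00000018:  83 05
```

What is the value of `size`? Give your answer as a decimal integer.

`size` follows `magic` (2 bytes), so it starts at byte offset 2 and occupies 8 bytes.
Bytes at offsets 2..9: 6C 2D 0C C7 21 E6 83 05.
Little-endian: lowest address holds the least-significant byte.
Reassemble most-significant byte first: 05 83 E6 21 C7 0C 2D 6C → 0x0583E621C70C2D6C.
0x0583E621C70C2D6C = 397414224886508908.

397414224886508908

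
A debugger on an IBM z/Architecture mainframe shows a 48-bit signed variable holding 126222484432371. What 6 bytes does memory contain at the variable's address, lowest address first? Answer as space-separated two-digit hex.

72 CC 76 58 E5 F3

126222484432371 in hexadecimal, padded to 48 bits, is 0x72CC7658E5F3.
Split into bytes (most-significant first): 72 CC 76 58 E5 F3.
In big-endian order the high byte comes first in memory.
So the memory order matches the most-significant-first order: 72 CC 76 58 E5 F3.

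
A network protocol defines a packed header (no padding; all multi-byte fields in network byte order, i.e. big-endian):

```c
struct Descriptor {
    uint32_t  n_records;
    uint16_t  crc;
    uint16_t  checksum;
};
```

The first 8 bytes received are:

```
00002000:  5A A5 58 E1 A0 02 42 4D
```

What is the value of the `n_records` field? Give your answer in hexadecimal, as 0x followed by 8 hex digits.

0x5AA558E1

`n_records` is the first field, at byte offset 0, occupying 4 bytes.
Bytes at offsets 0..3: 5A A5 58 E1.
Big-endian: lowest address holds the most-significant byte.
The bytes are already most-significant first: 0x5AA558E1.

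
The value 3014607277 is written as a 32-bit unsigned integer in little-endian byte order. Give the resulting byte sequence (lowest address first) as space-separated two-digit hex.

AD 41 AF B3

3014607277 in hexadecimal, padded to 32 bits, is 0xB3AF41AD.
Split into bytes (most-significant first): B3 AF 41 AD.
Little-endian stores the least-significant byte at the lowest address.
So at ascending addresses the bytes are AD 41 AF B3.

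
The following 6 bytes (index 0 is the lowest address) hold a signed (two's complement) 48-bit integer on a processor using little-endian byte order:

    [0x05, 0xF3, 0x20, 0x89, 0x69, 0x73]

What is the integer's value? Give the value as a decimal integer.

Little-endian stores the least-significant byte at the lowest address.
Reassemble most-significant byte first: 73 69 89 20 F3 05 → 0x73698920F305.
0x73698920F305 = 126897109398277.

126897109398277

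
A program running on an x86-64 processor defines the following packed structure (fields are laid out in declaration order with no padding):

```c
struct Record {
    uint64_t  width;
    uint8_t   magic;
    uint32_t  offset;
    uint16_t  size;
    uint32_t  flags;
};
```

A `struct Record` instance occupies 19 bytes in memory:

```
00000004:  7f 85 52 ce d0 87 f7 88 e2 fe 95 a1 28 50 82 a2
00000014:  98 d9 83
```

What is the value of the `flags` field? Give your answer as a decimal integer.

2212075682

`flags` follows `width` (8 B), `magic` (1 B), `offset` (4 B), `size` (2 B), so it starts at offset 8 + 1 + 4 + 2 = 15 and occupies 4 bytes.
Bytes at offsets 15..18: A2 98 D9 83.
Little-endian: lowest address holds the least-significant byte.
Reassemble most-significant byte first: 83 D9 98 A2 → 0x83D998A2.
0x83D998A2 = 2212075682.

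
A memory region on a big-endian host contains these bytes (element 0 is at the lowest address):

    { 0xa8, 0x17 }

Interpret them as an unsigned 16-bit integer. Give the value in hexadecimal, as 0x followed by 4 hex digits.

Big-endian: lowest address holds the most-significant byte.
The bytes are already most-significant first: 0xA817.

0xA817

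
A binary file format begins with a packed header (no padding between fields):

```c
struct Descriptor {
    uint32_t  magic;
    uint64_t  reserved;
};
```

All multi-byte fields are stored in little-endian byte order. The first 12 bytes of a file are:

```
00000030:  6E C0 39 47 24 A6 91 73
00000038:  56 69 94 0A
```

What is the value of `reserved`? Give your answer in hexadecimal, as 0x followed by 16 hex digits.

0x0A9469567391A624

`reserved` follows `magic` (4 bytes), so it starts at byte offset 4 and occupies 8 bytes.
Bytes at offsets 4..11: 24 A6 91 73 56 69 94 0A.
Little-endian: lowest address holds the least-significant byte.
Reassemble most-significant byte first: 0A 94 69 56 73 91 A6 24 → 0x0A9469567391A624.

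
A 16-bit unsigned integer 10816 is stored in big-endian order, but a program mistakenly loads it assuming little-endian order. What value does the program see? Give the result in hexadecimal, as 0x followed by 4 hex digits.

0x402A

10816 in 16-bit hexadecimal is 0x2A40.
Stored big-endian, the bytes at ascending addresses are 2A 40.
Read back as little-endian, the first byte is least significant, giving 0x402A.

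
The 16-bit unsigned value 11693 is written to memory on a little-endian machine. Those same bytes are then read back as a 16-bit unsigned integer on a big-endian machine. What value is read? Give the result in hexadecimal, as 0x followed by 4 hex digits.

11693 in 16-bit hexadecimal is 0x2DAD.
Stored little-endian, the bytes at ascending addresses are AD 2D.
Read back as big-endian, the last byte is least significant, giving 0xAD2D.

0xAD2D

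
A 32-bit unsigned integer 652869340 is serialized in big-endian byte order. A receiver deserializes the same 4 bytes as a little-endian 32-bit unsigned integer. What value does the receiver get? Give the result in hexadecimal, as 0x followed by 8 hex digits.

652869340 in 32-bit hexadecimal is 0x26E9FEDC.
Stored big-endian, the bytes at ascending addresses are 26 E9 FE DC.
Read back as little-endian, the first byte is least significant, giving 0xDCFEE926.

0xDCFEE926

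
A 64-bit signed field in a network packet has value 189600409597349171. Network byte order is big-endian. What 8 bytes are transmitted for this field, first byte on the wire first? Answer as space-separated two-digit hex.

02 A1 98 91 67 51 8D 33

189600409597349171 in hexadecimal, padded to 64 bits, is 0x02A1989167518D33.
Split into bytes (most-significant first): 02 A1 98 91 67 51 8D 33.
Big-endian stores the most-significant byte at the lowest address.
So the memory order matches the most-significant-first order: 02 A1 98 91 67 51 8D 33.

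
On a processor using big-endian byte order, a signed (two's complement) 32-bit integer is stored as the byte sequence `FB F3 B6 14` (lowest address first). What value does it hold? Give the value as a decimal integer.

Big-endian stores the most-significant byte at the lowest address.
The bytes are already most-significant first: 0xFBF3B614.
Top bit is set, so as a signed 32-bit value this is 0xFBF3B614 − 2^32 = -67914220.

-67914220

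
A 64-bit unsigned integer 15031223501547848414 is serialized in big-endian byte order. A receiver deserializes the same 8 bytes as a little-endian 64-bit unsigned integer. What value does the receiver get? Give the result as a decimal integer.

15031223501547848414 in 64-bit hexadecimal is 0xD099A222C54342DE.
Stored big-endian, the bytes at ascending addresses are D0 99 A2 22 C5 43 42 DE.
Read back as little-endian, the first byte is least significant, giving 0xDE4243C522A299D0.
0xDE4243C522A299D0 = 16015437738851604944.

16015437738851604944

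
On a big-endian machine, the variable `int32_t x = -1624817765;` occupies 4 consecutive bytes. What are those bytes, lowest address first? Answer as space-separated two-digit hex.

9F 27 3F 9B

Two's complement of -1624817765 in 32 bits: 1624817765 = 0x60D8C065; invert → 0x9F273F9A; add 1 → 0x9F273F9B.
Split into bytes (most-significant first): 9F 27 3F 9B.
In big-endian order the high byte comes first in memory.
So the memory order matches the most-significant-first order: 9F 27 3F 9B.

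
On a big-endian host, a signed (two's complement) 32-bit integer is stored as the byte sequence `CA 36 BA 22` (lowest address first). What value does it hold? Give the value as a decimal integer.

-902383070

Big-endian stores the most-significant byte at the lowest address.
The bytes are already most-significant first: 0xCA36BA22.
Top bit is set, so as a signed 32-bit value this is 0xCA36BA22 − 2^32 = -902383070.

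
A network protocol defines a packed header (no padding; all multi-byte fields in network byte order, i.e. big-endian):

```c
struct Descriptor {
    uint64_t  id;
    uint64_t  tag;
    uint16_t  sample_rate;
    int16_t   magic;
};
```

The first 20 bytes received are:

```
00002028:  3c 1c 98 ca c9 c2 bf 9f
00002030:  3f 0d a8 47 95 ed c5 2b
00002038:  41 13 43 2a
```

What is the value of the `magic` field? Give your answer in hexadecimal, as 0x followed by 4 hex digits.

0x432A

`magic` follows `id` (8 B), `tag` (8 B), `sample_rate` (2 B), so it starts at offset 8 + 8 + 2 = 18 and occupies 2 bytes.
Bytes at offsets 18..19: 43 2A.
In big-endian order the high byte comes first in memory.
The bytes are already most-significant first: 0x432A.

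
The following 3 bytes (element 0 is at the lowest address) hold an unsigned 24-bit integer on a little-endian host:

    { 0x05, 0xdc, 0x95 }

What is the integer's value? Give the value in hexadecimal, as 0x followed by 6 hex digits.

Little-endian stores the least-significant byte at the lowest address.
Reassemble most-significant byte first: 95 DC 05 → 0x95DC05.

0x95DC05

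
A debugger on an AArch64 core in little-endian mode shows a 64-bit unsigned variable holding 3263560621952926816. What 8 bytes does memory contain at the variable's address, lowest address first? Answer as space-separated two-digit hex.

3263560621952926816 in hexadecimal, padded to 64 bits, is 0x2D4A7F1836750460.
Split into bytes (most-significant first): 2D 4A 7F 18 36 75 04 60.
In little-endian order the low byte comes first in memory.
So at ascending addresses the bytes are 60 04 75 36 18 7F 4A 2D.

60 04 75 36 18 7F 4A 2D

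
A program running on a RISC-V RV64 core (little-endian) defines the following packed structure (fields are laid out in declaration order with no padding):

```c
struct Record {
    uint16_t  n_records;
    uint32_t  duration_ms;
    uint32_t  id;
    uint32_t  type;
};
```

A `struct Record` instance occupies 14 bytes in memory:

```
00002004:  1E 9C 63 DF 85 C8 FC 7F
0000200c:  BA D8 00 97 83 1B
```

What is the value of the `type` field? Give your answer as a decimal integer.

461608704

`type` follows `n_records` (2 B), `duration_ms` (4 B), `id` (4 B), so it starts at offset 2 + 4 + 4 = 10 and occupies 4 bytes.
Bytes at offsets 10..13: 00 97 83 1B.
In little-endian order the low byte comes first in memory.
Reassemble most-significant byte first: 1B 83 97 00 → 0x1B839700.
0x1B839700 = 461608704.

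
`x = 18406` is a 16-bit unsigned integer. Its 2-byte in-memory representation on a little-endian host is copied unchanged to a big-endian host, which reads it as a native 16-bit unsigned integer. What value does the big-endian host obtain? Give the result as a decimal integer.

58951

18406 in 16-bit hexadecimal is 0x47E6.
Stored little-endian, the bytes at ascending addresses are E6 47.
Read back as big-endian, the last byte is least significant, giving 0xE647.
0xE647 = 58951.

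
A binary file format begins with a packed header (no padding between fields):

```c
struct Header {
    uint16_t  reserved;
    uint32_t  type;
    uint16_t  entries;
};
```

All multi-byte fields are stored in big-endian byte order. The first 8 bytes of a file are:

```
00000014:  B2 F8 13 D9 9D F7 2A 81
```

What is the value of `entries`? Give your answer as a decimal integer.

10881

`entries` follows `reserved` (2 B), `type` (4 B), so it starts at offset 2 + 4 = 6 and occupies 2 bytes.
Bytes at offsets 6..7: 2A 81.
Big-endian: lowest address holds the most-significant byte.
The bytes are already most-significant first: 0x2A81.
0x2A81 = 10881.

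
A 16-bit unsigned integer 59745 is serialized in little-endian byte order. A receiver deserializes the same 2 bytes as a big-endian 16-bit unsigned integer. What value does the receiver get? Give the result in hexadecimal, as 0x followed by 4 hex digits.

59745 in 16-bit hexadecimal is 0xE961.
Stored little-endian, the bytes at ascending addresses are 61 E9.
Read back as big-endian, the last byte is least significant, giving 0x61E9.

0x61E9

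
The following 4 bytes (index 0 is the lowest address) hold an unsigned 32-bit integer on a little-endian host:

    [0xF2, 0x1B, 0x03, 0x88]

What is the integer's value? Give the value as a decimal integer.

2281905138

Little-endian: lowest address holds the least-significant byte.
Reassemble most-significant byte first: 88 03 1B F2 → 0x88031BF2.
0x88031BF2 = 2281905138.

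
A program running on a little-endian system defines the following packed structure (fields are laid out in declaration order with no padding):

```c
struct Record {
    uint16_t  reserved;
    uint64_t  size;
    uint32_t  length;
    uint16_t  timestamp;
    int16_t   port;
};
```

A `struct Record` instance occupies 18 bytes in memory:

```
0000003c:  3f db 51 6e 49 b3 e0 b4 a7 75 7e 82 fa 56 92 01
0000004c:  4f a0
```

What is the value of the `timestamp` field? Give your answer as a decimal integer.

`timestamp` follows `reserved` (2 B), `size` (8 B), `length` (4 B), so it starts at offset 2 + 8 + 4 = 14 and occupies 2 bytes.
Bytes at offsets 14..15: 92 01.
In little-endian order the low byte comes first in memory.
Reassemble most-significant byte first: 01 92 → 0x0192.
0x0192 = 402.

402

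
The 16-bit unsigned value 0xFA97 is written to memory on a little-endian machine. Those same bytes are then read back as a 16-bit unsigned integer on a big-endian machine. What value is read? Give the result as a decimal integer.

Stored little-endian, the bytes at ascending addresses are 97 FA.
Read back as big-endian, the last byte is least significant, giving 0x97FA.
0x97FA = 38906.

38906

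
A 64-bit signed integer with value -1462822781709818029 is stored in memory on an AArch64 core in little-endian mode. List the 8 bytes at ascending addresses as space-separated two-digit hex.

53 67 D6 2E 6E 02 B3 EB

Two's complement of -1462822781709818029 in 64 bits: 1462822781709818029 = 0x144CFD91D12998AD; invert → 0xEBB3026E2ED66752; add 1 → 0xEBB3026E2ED66753.
Split into bytes (most-significant first): EB B3 02 6E 2E D6 67 53.
Little-endian: lowest address holds the least-significant byte.
So at ascending addresses the bytes are 53 67 D6 2E 6E 02 B3 EB.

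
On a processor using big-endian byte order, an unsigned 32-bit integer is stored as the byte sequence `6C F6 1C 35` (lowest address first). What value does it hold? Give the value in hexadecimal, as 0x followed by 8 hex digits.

0x6CF61C35

Big-endian: lowest address holds the most-significant byte.
The bytes are already most-significant first: 0x6CF61C35.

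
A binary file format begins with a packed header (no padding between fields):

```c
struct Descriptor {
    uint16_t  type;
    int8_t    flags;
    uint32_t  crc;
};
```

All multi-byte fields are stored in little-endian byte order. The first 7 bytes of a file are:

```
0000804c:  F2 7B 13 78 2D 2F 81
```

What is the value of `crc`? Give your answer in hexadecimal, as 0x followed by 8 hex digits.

`crc` follows `type` (2 B), `flags` (1 B), so it starts at offset 2 + 1 = 3 and occupies 4 bytes.
Bytes at offsets 3..6: 78 2D 2F 81.
Little-endian stores the least-significant byte at the lowest address.
Reassemble most-significant byte first: 81 2F 2D 78 → 0x812F2D78.

0x812F2D78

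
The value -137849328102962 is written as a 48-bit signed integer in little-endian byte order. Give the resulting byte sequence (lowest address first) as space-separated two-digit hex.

CE 11 C4 73 A0 82

Two's complement of -137849328102962 in 48 bits: 137849328102962 = 0x7D5F8C3BEE32; invert → 0x82A073C411CD; add 1 → 0x82A073C411CE.
Split into bytes (most-significant first): 82 A0 73 C4 11 CE.
In little-endian order the low byte comes first in memory.
So at ascending addresses the bytes are CE 11 C4 73 A0 82.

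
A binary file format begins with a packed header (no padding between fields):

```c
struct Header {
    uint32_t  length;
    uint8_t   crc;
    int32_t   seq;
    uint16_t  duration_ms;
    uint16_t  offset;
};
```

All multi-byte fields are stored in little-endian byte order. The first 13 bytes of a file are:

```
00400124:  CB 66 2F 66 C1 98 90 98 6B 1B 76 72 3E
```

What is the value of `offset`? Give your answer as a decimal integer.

15986

`offset` follows `length` (4 B), `crc` (1 B), `seq` (4 B), `duration_ms` (2 B), so it starts at offset 4 + 1 + 4 + 2 = 11 and occupies 2 bytes.
Bytes at offsets 11..12: 72 3E.
Little-endian stores the least-significant byte at the lowest address.
Reassemble most-significant byte first: 3E 72 → 0x3E72.
0x3E72 = 15986.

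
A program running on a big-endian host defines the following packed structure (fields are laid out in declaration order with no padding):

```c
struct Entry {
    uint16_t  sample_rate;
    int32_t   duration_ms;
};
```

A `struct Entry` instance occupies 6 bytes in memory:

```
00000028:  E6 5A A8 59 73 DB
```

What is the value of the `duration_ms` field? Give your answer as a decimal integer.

`duration_ms` follows `sample_rate` (2 bytes), so it starts at byte offset 2 and occupies 4 bytes.
Bytes at offsets 2..5: A8 59 73 DB.
Big-endian: lowest address holds the most-significant byte.
The bytes are already most-significant first: 0xA85973DB.
Top bit is set, so as a signed 32-bit value this is 0xA85973DB − 2^32 = -1470532645.

-1470532645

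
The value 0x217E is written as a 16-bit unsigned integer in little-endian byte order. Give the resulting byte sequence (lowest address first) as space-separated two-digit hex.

7E 21

Split into bytes (most-significant first): 21 7E.
Little-endian: lowest address holds the least-significant byte.
So at ascending addresses the bytes are 7E 21.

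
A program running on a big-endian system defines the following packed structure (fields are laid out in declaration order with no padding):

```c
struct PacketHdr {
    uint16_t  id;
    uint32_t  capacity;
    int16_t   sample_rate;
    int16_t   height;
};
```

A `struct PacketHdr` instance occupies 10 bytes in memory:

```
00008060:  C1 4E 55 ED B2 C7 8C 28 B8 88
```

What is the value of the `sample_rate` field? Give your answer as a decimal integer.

`sample_rate` follows `id` (2 B), `capacity` (4 B), so it starts at offset 2 + 4 = 6 and occupies 2 bytes.
Bytes at offsets 6..7: 8C 28.
In big-endian order the high byte comes first in memory.
The bytes are already most-significant first: 0x8C28.
Top bit is set, so as a signed 16-bit value this is 0x8C28 − 2^16 = -29656.

-29656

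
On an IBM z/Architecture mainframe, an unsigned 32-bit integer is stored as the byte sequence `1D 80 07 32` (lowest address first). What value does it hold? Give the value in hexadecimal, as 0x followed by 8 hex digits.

0x1D800732

In big-endian order the high byte comes first in memory.
The bytes are already most-significant first: 0x1D800732.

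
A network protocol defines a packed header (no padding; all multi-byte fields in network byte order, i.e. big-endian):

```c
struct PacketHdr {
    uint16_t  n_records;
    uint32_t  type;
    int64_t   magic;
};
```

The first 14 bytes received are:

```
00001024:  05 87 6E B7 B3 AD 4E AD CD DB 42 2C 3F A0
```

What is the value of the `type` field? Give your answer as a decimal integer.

`type` follows `n_records` (2 bytes), so it starts at byte offset 2 and occupies 4 bytes.
Bytes at offsets 2..5: 6E B7 B3 AD.
Big-endian stores the most-significant byte at the lowest address.
The bytes are already most-significant first: 0x6EB7B3AD.
0x6EB7B3AD = 1857532845.

1857532845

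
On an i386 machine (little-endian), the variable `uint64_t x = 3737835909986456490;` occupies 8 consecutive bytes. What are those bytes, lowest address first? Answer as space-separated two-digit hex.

3737835909986456490 in hexadecimal, padded to 64 bits, is 0x33DF75F4CB7113AA.
Split into bytes (most-significant first): 33 DF 75 F4 CB 71 13 AA.
Little-endian: lowest address holds the least-significant byte.
So at ascending addresses the bytes are AA 13 71 CB F4 75 DF 33.

AA 13 71 CB F4 75 DF 33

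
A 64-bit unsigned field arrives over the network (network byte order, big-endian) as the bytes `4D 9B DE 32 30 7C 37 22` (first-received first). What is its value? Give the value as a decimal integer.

Big-endian: lowest address holds the most-significant byte.
The bytes are already most-significant first: 0x4D9BDE32307C3722.
0x4D9BDE32307C3722 = 5592307669453780770.

5592307669453780770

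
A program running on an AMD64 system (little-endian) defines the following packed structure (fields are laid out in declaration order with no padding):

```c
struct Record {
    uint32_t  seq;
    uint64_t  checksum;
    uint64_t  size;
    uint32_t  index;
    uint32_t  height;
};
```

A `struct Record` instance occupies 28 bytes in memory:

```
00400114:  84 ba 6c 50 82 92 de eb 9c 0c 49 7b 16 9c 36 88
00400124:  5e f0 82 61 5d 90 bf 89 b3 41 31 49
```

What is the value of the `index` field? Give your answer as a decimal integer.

2311032925

`index` follows `seq` (4 B), `checksum` (8 B), `size` (8 B), so it starts at offset 4 + 8 + 8 = 20 and occupies 4 bytes.
Bytes at offsets 20..23: 5D 90 BF 89.
Little-endian: lowest address holds the least-significant byte.
Reassemble most-significant byte first: 89 BF 90 5D → 0x89BF905D.
0x89BF905D = 2311032925.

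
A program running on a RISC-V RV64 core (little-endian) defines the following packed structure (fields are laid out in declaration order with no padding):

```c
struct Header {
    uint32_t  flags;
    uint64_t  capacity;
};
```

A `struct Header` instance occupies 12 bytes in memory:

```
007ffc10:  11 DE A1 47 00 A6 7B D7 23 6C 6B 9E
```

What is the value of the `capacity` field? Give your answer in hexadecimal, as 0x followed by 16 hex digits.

0x9E6B6C23D77BA600

`capacity` follows `flags` (4 bytes), so it starts at byte offset 4 and occupies 8 bytes.
Bytes at offsets 4..11: 00 A6 7B D7 23 6C 6B 9E.
In little-endian order the low byte comes first in memory.
Reassemble most-significant byte first: 9E 6B 6C 23 D7 7B A6 00 → 0x9E6B6C23D77BA600.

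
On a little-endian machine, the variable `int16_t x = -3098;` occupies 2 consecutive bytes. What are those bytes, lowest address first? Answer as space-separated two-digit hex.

Two's complement of -3098 in 16 bits: 3098 = 0x0C1A; invert → 0xF3E5; add 1 → 0xF3E6.
Split into bytes (most-significant first): F3 E6.
Little-endian stores the least-significant byte at the lowest address.
So at ascending addresses the bytes are E6 F3.

E6 F3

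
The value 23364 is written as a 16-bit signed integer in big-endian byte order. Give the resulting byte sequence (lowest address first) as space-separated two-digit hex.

5B 44

23364 in hexadecimal, padded to 16 bits, is 0x5B44.
Split into bytes (most-significant first): 5B 44.
In big-endian order the high byte comes first in memory.
So the memory order matches the most-significant-first order: 5B 44.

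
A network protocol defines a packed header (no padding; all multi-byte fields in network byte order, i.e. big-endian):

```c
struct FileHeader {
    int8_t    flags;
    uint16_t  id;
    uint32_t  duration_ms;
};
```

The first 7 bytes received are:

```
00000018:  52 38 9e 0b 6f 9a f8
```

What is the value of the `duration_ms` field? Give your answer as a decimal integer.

`duration_ms` follows `flags` (1 B), `id` (2 B), so it starts at offset 1 + 2 = 3 and occupies 4 bytes.
Bytes at offsets 3..6: 0B 6F 9A F8.
Big-endian: lowest address holds the most-significant byte.
The bytes are already most-significant first: 0x0B6F9AF8.
0x0B6F9AF8 = 191863544.

191863544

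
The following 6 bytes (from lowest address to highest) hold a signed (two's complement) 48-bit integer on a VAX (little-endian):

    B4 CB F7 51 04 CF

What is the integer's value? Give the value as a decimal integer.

-53857514697804

Little-endian: lowest address holds the least-significant byte.
Reassemble most-significant byte first: CF 04 51 F7 CB B4 → 0xCF0451F7CBB4.
Top bit is set, so as a signed 48-bit value this is 0xCF0451F7CBB4 − 2^48 = -53857514697804.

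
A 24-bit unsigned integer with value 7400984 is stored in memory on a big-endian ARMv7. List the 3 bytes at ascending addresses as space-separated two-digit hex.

7400984 in hexadecimal, padded to 24 bits, is 0x70EE18.
Split into bytes (most-significant first): 70 EE 18.
In big-endian order the high byte comes first in memory.
So the memory order matches the most-significant-first order: 70 EE 18.

70 EE 18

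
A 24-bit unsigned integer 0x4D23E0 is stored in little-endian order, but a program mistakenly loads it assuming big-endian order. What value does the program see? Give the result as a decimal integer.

14689101

Stored little-endian, the bytes at ascending addresses are E0 23 4D.
Read back as big-endian, the last byte is least significant, giving 0xE0234D.
0xE0234D = 14689101.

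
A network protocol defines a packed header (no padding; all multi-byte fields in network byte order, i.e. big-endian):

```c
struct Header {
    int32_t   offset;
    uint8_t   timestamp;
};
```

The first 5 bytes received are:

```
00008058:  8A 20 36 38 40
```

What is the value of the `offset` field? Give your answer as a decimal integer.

-1977600456

`offset` is the first field, at byte offset 0, occupying 4 bytes.
Bytes at offsets 0..3: 8A 20 36 38.
In big-endian order the high byte comes first in memory.
The bytes are already most-significant first: 0x8A203638.
Top bit is set, so as a signed 32-bit value this is 0x8A203638 − 2^32 = -1977600456.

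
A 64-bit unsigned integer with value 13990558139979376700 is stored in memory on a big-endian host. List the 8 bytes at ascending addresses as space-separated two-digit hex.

C2 28 72 80 CE EB A8 3C

13990558139979376700 in hexadecimal, padded to 64 bits, is 0xC2287280CEEBA83C.
Split into bytes (most-significant first): C2 28 72 80 CE EB A8 3C.
Big-endian: lowest address holds the most-significant byte.
So the memory order matches the most-significant-first order: C2 28 72 80 CE EB A8 3C.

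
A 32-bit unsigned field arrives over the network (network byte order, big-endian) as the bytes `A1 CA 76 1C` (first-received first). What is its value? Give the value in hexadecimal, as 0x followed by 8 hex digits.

Big-endian: lowest address holds the most-significant byte.
The bytes are already most-significant first: 0xA1CA761C.

0xA1CA761C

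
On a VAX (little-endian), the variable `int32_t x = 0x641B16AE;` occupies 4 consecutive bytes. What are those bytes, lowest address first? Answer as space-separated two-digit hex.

Split into bytes (most-significant first): 64 1B 16 AE.
In little-endian order the low byte comes first in memory.
So at ascending addresses the bytes are AE 16 1B 64.

AE 16 1B 64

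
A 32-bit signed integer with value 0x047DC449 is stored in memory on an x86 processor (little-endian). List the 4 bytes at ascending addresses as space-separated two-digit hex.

49 C4 7D 04

Split into bytes (most-significant first): 04 7D C4 49.
In little-endian order the low byte comes first in memory.
So at ascending addresses the bytes are 49 C4 7D 04.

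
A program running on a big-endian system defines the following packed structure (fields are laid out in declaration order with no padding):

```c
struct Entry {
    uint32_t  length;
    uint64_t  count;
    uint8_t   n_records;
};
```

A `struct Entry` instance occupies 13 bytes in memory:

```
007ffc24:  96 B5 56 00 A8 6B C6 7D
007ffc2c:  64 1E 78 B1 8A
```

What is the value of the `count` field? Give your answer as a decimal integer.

`count` follows `length` (4 bytes), so it starts at byte offset 4 and occupies 8 bytes.
Bytes at offsets 4..11: A8 6B C6 7D 64 1E 78 B1.
Big-endian stores the most-significant byte at the lowest address.
The bytes are already most-significant first: 0xA86BC67D641E78B1.
0xA86BC67D641E78B1 = 12136011862732863665.

12136011862732863665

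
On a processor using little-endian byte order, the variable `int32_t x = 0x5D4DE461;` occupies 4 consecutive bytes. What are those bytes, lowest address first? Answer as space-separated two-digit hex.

61 E4 4D 5D

Split into bytes (most-significant first): 5D 4D E4 61.
Little-endian stores the least-significant byte at the lowest address.
So at ascending addresses the bytes are 61 E4 4D 5D.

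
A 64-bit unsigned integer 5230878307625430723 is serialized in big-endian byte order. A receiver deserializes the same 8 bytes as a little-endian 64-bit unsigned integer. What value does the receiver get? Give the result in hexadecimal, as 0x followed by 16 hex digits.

0xC36E4F3D1BD09748

5230878307625430723 in 64-bit hexadecimal is 0x4897D01B3D4F6EC3.
Stored big-endian, the bytes at ascending addresses are 48 97 D0 1B 3D 4F 6E C3.
Read back as little-endian, the first byte is least significant, giving 0xC36E4F3D1BD09748.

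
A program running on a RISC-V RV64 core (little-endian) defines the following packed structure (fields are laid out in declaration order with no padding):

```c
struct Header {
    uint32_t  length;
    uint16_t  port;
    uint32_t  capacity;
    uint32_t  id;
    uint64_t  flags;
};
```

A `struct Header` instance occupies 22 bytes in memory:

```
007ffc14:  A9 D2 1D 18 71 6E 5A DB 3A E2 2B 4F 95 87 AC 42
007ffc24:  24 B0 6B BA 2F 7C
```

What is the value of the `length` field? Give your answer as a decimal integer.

404607657

`length` is the first field, at byte offset 0, occupying 4 bytes.
Bytes at offsets 0..3: A9 D2 1D 18.
In little-endian order the low byte comes first in memory.
Reassemble most-significant byte first: 18 1D D2 A9 → 0x181DD2A9.
0x181DD2A9 = 404607657.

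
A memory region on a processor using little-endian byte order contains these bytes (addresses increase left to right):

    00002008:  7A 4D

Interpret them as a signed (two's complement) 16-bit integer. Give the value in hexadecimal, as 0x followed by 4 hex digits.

In little-endian order the low byte comes first in memory.
Reassemble most-significant byte first: 4D 7A → 0x4D7A.

0x4D7A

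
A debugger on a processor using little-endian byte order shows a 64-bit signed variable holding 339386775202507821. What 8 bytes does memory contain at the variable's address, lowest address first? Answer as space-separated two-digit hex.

2D 2C 69 51 79 BE B5 04

339386775202507821 in hexadecimal, padded to 64 bits, is 0x04B5BE7951692C2D.
Split into bytes (most-significant first): 04 B5 BE 79 51 69 2C 2D.
Little-endian: lowest address holds the least-significant byte.
So at ascending addresses the bytes are 2D 2C 69 51 79 BE B5 04.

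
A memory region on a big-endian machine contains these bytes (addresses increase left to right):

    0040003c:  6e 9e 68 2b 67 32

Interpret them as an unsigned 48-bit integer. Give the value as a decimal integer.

In big-endian order the high byte comes first in memory.
The bytes are already most-significant first: 0x6E9E682B6732.
0x6E9E682B6732 = 121626631563058.

121626631563058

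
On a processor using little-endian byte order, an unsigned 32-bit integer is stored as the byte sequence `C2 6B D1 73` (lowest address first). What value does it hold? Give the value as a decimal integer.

Little-endian: lowest address holds the least-significant byte.
Reassemble most-significant byte first: 73 D1 6B C2 → 0x73D16BC2.
0x73D16BC2 = 1943104450.

1943104450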